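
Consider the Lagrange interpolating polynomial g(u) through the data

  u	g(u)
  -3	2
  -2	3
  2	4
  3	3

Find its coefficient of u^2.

-1/5

Build the Lagrange basis polynomials:
L_0(u) = (u + 2)(u - 2)(u - 3) / [-30] = -(1/30)u^3 + (1/10)u^2 + (2/15)u - 2/5
L_1(u) = (u + 3)(u - 2)(u - 3) / [20] = (1/20)u^3 - (1/10)u^2 - (9/20)u + 9/10
L_2(u) = (u + 3)(u + 2)(u - 3) / [-20] = -(1/20)u^3 - (1/10)u^2 + (9/20)u + 9/10
L_3(u) = (u + 3)(u + 2)(u - 2) / [30] = (1/30)u^3 + (1/10)u^2 - (2/15)u - 2/5
g(u) = 2·L_0 + 3·L_1 + 4·L_2 + 3·L_3
Only the coefficient of u^2 is needed; take it from each L_i and combine:
2·(1/10) + 3·(-1/10) + 4·(-1/10) + 3·(1/10) = -1/5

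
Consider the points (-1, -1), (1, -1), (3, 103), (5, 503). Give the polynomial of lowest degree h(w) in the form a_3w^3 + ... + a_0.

h(w) = 4w^3 + w^2 - 4w - 2

Build the Lagrange basis polynomials:
L_0(w) = (w - 1)(w - 3)(w - 5) / [-48] = -(1/48)w^3 + (3/16)w^2 - (23/48)w + 5/16
L_1(w) = (w + 1)(w - 3)(w - 5) / [16] = (1/16)w^3 - (7/16)w^2 + (7/16)w + 15/16
L_2(w) = (w + 1)(w - 1)(w - 5) / [-16] = -(1/16)w^3 + (5/16)w^2 + (1/16)w - 5/16
L_3(w) = (w + 1)(w - 1)(w - 3) / [48] = (1/48)w^3 - (1/16)w^2 - (1/48)w + 1/16
h(w) = (-1)·L_0 + (-1)·L_1 + 103·L_2 + 503·L_3
  (-1)·L_0(w) = (1/48)w^3 - (3/16)w^2 + (23/48)w - 5/16
  (-1)·L_1(w) = -(1/16)w^3 + (7/16)w^2 - (7/16)w - 15/16
  103·L_2(w) = -(103/16)w^3 + (515/16)w^2 + (103/16)w - 515/16
  503·L_3(w) = (503/48)w^3 - (503/16)w^2 - (503/48)w + 503/16
Adding term by term: 4w^3 + w^2 - 4w - 2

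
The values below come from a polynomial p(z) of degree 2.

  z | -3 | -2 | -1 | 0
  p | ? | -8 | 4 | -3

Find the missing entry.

-39

The 3 known values determine p uniquely (degree ≤ 2).
L_0(-3) = (-2)·(-3)/[(-1)·(-2)] = 3
L_1(-3) = (-1)·(-3)/[(1)·(-1)] = -3
L_2(-3) = (-1)·(-2)/[(2)·(1)] = 1
Sum: (-8)·(3) + 4·(-3) + (-3)·(1) = -39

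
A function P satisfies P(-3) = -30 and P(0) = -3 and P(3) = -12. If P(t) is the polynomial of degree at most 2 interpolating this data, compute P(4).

Evaluate each Lagrange basis at t = 4:
L_0(4) = (4)·(1)/[(-3)·(-6)] = 2/9
L_1(4) = (7)·(1)/[(3)·(-3)] = -7/9
L_2(4) = (7)·(4)/[(6)·(3)] = 14/9
Sum: (-30)·(2/9) + (-3)·(-7/9) + (-12)·(14/9) = -23

-23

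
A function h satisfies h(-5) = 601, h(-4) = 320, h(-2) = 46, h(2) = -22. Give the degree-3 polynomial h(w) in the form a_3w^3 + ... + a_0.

h(w) = -4w^3 + 4w^2 - w - 4

Build the Lagrange basis polynomials:
L_0(w) = (w + 4)(w + 2)(w - 2) / [-21] = -(1/21)w^3 - (4/21)w^2 + (4/21)w + 16/21
L_1(w) = (w + 5)(w + 2)(w - 2) / [12] = (1/12)w^3 + (5/12)w^2 - (1/3)w - 5/3
L_2(w) = (w + 5)(w + 4)(w - 2) / [-24] = -(1/24)w^3 - (7/24)w^2 - (1/12)w + 5/3
L_3(w) = (w + 5)(w + 4)(w + 2) / [168] = (1/168)w^3 + (11/168)w^2 + (19/84)w + 5/21
h(w) = 601·L_0 + 320·L_1 + 46·L_2 + (-22)·L_3
  601·L_0(w) = -(601/21)w^3 - (2404/21)w^2 + (2404/21)w + 9616/21
  320·L_1(w) = (80/3)w^3 + (400/3)w^2 - (320/3)w - 1600/3
  46·L_2(w) = -(23/12)w^3 - (161/12)w^2 - (23/6)w + 230/3
  (-22)·L_3(w) = -(11/84)w^3 - (121/84)w^2 - (209/42)w - 110/21
Adding term by term: -4w^3 + 4w^2 - w - 4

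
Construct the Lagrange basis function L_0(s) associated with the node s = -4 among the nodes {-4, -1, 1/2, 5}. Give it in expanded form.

L_0(s) = -(2/243)s^3 + (1/27)s^2 + (2/81)s - 5/243

L_0(s) = (s + 1)(s - 1/2)(s - 5) / [(-3)·(-9/2)·(-9)]
       = (s^3 - (9/2)s^2 - 3s + 5/2) / (-243/2)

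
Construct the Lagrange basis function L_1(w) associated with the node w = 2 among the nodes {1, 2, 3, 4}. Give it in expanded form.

L_1(w) = (w - 1)(w - 3)(w - 4) / [(1)·(-1)·(-2)]
       = (w^3 - 8w^2 + 19w - 12) / (2)

L_1(w) = (1/2)w^3 - 4w^2 + (19/2)w - 6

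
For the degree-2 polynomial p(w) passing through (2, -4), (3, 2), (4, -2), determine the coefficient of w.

31

L_0(w) = (w - 3)(w - 4) / [2] = (1/2)w^2 - (7/2)w + 6
L_1(w) = (w - 2)(w - 4) / [-1] = -w^2 + 6w - 8
L_2(w) = (w - 2)(w - 3) / [2] = (1/2)w^2 - (5/2)w + 3
p(w) = (-4)·L_0 + 2·L_1 + (-2)·L_2
Only the coefficient of w is needed; take it from each L_i and combine:
(-4)·(-7/2) + 2·(6) + (-2)·(-5/2) = 31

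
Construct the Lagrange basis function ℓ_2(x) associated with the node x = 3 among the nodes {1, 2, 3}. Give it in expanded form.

ℓ_2(x) = (1/2)x^2 - (3/2)x + 1

ℓ_2(x) = (x - 1)(x - 2) / [(2)·(1)]
       = (x^2 - 3x + 2) / (2)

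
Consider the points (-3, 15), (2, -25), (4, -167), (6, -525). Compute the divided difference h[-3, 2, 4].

-9

h[-3,2] = (-25 - 15) / (2 - (-3)) = -8
h[2,4] = (-167 - (-25)) / (4 - 2) = -71
h[-3,2,4] = (-71 - (-8)) / (4 - (-3)) = -9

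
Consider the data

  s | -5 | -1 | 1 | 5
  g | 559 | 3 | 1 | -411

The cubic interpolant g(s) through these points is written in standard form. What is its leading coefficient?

-4

The leading coefficient equals the top divided difference g[-5,-1,1,5].
g[-5,-1] = (3 - 559) / (-1 - (-5)) = -139
g[-1,1] = (1 - 3) / (1 - (-1)) = -1
g[1,5] = (-411 - 1) / (5 - 1) = -103
g[-5,-1,1] = (-1 - (-139)) / (1 - (-5)) = 23
g[-1,1,5] = (-103 - (-1)) / (5 - (-1)) = -17
g[-5,-1,1,5] = (-17 - 23) / (5 - (-5)) = -4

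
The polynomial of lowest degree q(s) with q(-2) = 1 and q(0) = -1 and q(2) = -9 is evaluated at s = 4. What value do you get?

Evaluate each Lagrange basis at s = 4:
L_0(4) = (4)·(2)/[(-2)·(-4)] = 1
L_1(4) = (6)·(2)/[(2)·(-2)] = -3
L_2(4) = (6)·(4)/[(4)·(2)] = 3
Sum: 1·(1) + (-1)·(-3) + (-9)·(3) = -23

-23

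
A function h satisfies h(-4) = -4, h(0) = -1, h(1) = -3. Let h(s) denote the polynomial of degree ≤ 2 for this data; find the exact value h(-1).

-1/10

Evaluate each Lagrange basis at s = -1:
L_0(-1) = (-1)·(-2)/[(-4)·(-5)] = 1/10
L_1(-1) = (3)·(-2)/[(4)·(-1)] = 3/2
L_2(-1) = (3)·(-1)/[(5)·(1)] = -3/5
Sum: (-4)·(1/10) + (-1)·(3/2) + (-3)·(-3/5) = -1/10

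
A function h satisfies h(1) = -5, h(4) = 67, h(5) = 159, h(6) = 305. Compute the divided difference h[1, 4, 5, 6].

h[1,4] = (67 - (-5)) / (4 - 1) = 24
h[4,5] = (159 - 67) / (5 - 4) = 92
h[5,6] = (305 - 159) / (6 - 5) = 146
h[1,4,5] = (92 - 24) / (5 - 1) = 17
h[4,5,6] = (146 - 92) / (6 - 4) = 27
h[1,4,5,6] = (27 - 17) / (6 - 1) = 2

2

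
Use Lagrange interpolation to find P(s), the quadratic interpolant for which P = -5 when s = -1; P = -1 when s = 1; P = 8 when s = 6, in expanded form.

Build the Lagrange basis polynomials:
L_0(s) = (s - 1)(s - 6) / [14] = (1/14)s^2 - (1/2)s + 3/7
L_1(s) = (s + 1)(s - 6) / [-10] = -(1/10)s^2 + (1/2)s + 3/5
L_2(s) = (s + 1)(s - 1) / [35] = (1/35)s^2 - 1/35
P(s) = (-5)·L_0 + (-1)·L_1 + 8·L_2
  (-5)·L_0(s) = -(5/14)s^2 + (5/2)s - 15/7
  (-1)·L_1(s) = (1/10)s^2 - (1/2)s - 3/5
  8·L_2(s) = (8/35)s^2 - 8/35
Adding term by term: -(1/35)s^2 + 2s - 104/35

P(s) = -(1/35)s^2 + 2s - 104/35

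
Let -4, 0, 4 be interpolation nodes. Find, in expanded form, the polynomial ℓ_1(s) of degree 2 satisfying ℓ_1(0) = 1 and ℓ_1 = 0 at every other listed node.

ℓ_1(s) = -(1/16)s^2 + 1

ℓ_1(s) = (s + 4)(s - 4) / [(4)·(-4)]
       = (s^2 - 16) / (-16)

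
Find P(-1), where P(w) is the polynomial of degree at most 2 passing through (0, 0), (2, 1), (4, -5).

-25/8

Evaluate each Lagrange basis at w = -1:
L_0(-1) = (-3)·(-5)/[(-2)·(-4)] = 15/8
L_1(-1) = (-1)·(-5)/[(2)·(-2)] = -5/4
L_2(-1) = (-1)·(-3)/[(4)·(2)] = 3/8
Sum: 0 + 1·(-5/4) + (-5)·(3/8) = -25/8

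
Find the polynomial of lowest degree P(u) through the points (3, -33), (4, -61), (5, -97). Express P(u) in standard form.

Build the Lagrange basis polynomials:
L_0(u) = (u - 4)(u - 5) / [2] = (1/2)u^2 - (9/2)u + 10
L_1(u) = (u - 3)(u - 5) / [-1] = -u^2 + 8u - 15
L_2(u) = (u - 3)(u - 4) / [2] = (1/2)u^2 - (7/2)u + 6
P(u) = (-33)·L_0 + (-61)·L_1 + (-97)·L_2
  (-33)·L_0(u) = -(33/2)u^2 + (297/2)u - 330
  (-61)·L_1(u) = 61u^2 - 488u + 915
  (-97)·L_2(u) = -(97/2)u^2 + (679/2)u - 582
Adding term by term: -4u^2 + 3

P(u) = -4u^2 + 3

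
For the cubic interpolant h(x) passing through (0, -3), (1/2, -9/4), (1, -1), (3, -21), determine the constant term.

-3

L_0(x) = (x - 1/2)(x - 1)(x - 3) / [-3/2] = -(2/3)x^3 + 3x^2 - (10/3)x + 1
L_1(x) = x(x - 1)(x - 3) / [5/8] = (8/5)x^3 - (32/5)x^2 + (24/5)x
L_2(x) = x(x - 1/2)(x - 3) / [-1] = -x^3 + (7/2)x^2 - (3/2)x
L_3(x) = x(x - 1/2)(x - 1) / [15] = (1/15)x^3 - (1/10)x^2 + (1/30)x
h(x) = (-3)·L_0 + (-9/4)·L_1 + (-1)·L_2 + (-21)·L_3
Only the constant term is needed; take it from each L_i and combine:
(-3)·(1) + (-9/4)·(0) + (-1)·(0) + (-21)·(0) = -3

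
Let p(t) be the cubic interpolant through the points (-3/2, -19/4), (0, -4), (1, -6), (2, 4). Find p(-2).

L_0(-2) = (-2)·(-3)·(-4)/[(-3/2)·(-5/2)·(-7/2)] = 64/35
L_1(-2) = (-1/2)·(-3)·(-4)/[(3/2)·(-1)·(-2)] = -2
L_2(-2) = (-1/2)·(-2)·(-4)/[(5/2)·(1)·(-1)] = 8/5
L_3(-2) = (-1/2)·(-2)·(-3)/[(7/2)·(2)·(1)] = -3/7
Sum: (-19/4)·(64/35) + (-4)·(-2) + (-6)·(8/5) + 4·(-3/7) = -12

-12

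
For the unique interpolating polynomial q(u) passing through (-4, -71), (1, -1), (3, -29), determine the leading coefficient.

L_0(u) = (u - 1)(u - 3) / [35] = (1/35)u^2 - (4/35)u + 3/35
L_1(u) = (u + 4)(u - 3) / [-10] = -(1/10)u^2 - (1/10)u + 6/5
L_2(u) = (u + 4)(u - 1) / [14] = (1/14)u^2 + (3/14)u - 2/7
q(u) = (-71)·L_0 + (-1)·L_1 + (-29)·L_2
Only the coefficient of u^2 is needed; take it from each L_i and combine:
(-71)·(1/35) + (-1)·(-1/10) + (-29)·(1/14) = -4

-4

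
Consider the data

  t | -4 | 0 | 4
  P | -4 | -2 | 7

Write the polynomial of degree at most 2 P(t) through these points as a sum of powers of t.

Build the Lagrange basis polynomials:
L_0(t) = t(t - 4) / [32] = (1/32)t^2 - (1/8)t
L_1(t) = (t + 4)(t - 4) / [-16] = -(1/16)t^2 + 1
L_2(t) = (t + 4)t / [32] = (1/32)t^2 + (1/8)t
P(t) = (-4)·L_0 + (-2)·L_1 + 7·L_2
  (-4)·L_0(t) = -(1/8)t^2 + (1/2)t
  (-2)·L_1(t) = (1/8)t^2 - 2
  7·L_2(t) = (7/32)t^2 + (7/8)t
Adding term by term: (7/32)t^2 + (11/8)t - 2

P(t) = (7/32)t^2 + (11/8)t - 2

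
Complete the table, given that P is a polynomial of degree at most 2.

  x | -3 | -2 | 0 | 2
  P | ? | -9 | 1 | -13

-23

The 3 known values determine P uniquely (degree ≤ 2).
Evaluate each Lagrange basis at x = -3:
L_0(-3) = (-3)·(-5)/[(-2)·(-4)] = 15/8
L_1(-3) = (-1)·(-5)/[(2)·(-2)] = -5/4
L_2(-3) = (-1)·(-3)/[(4)·(2)] = 3/8
Sum: (-9)·(15/8) + 1·(-5/4) + (-13)·(3/8) = -23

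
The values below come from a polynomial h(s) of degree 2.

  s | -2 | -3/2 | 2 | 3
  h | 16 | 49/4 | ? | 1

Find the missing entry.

0

The 3 known values determine h uniquely (degree ≤ 2).
L_0(2) = (7/2)·(-1)/[(-1/2)·(-5)] = -7/5
L_1(2) = (4)·(-1)/[(1/2)·(-9/2)] = 16/9
L_2(2) = (4)·(7/2)/[(5)·(9/2)] = 28/45
Sum: 16·(-7/5) + 49/4·(16/9) + 1·(28/45) = 0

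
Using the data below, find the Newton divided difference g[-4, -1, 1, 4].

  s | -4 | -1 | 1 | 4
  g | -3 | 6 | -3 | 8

g[-4,-1] = (6 - (-3)) / (-1 - (-4)) = 3
g[-1,1] = (-3 - 6) / (1 - (-1)) = -9/2
g[1,4] = (8 - (-3)) / (4 - 1) = 11/3
g[-4,-1,1] = (-9/2 - 3) / (1 - (-4)) = -3/2
g[-1,1,4] = (11/3 - (-9/2)) / (4 - (-1)) = 49/30
g[-4,-1,1,4] = (49/30 - (-3/2)) / (4 - (-4)) = 47/120

47/120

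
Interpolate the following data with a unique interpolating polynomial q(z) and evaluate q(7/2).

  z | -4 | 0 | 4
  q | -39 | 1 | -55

Using Newton's divided-difference form:
q[-4,0] = (1 - (-39)) / (0 - (-4)) = 10
q[0,4] = (-55 - 1) / (4 - 0) = -14
q[-4,0,4] = (-14 - 10) / (4 - (-4)) = -3
q(7/2) = -39 + 10·(15/2) + (-3)·(15/2)·(7/2) = -171/4

-171/4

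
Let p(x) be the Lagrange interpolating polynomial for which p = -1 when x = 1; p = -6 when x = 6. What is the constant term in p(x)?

Build the Lagrange basis polynomials:
L_0(x) = (x - 6) / [-5] = -(1/5)x + 6/5
L_1(x) = (x - 1) / [5] = (1/5)x - 1/5
p(x) = (-1)·L_0 + (-6)·L_1
Only the constant term is needed; take it from each L_i and combine:
(-1)·(6/5) + (-6)·(-1/5) = 0

0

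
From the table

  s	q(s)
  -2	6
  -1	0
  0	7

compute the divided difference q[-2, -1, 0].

q[-2,-1] = (0 - 6) / (-1 - (-2)) = -6
q[-1,0] = (7 - 0) / (0 - (-1)) = 7
q[-2,-1,0] = (7 - (-6)) / (0 - (-2)) = 13/2

13/2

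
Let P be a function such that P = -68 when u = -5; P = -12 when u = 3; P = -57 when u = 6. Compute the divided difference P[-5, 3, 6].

P[-5,3] = (-12 - (-68)) / (3 - (-5)) = 7
P[3,6] = (-57 - (-12)) / (6 - 3) = -15
P[-5,3,6] = (-15 - 7) / (6 - (-5)) = -2

-2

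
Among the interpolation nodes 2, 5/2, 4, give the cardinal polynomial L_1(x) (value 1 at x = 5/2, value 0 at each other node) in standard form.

L_1(x) = -(4/3)x^2 + 8x - 32/3

L_1(x) = (x - 2)(x - 4) / [(1/2)·(-3/2)]
       = (x^2 - 6x + 8) / (-3/4)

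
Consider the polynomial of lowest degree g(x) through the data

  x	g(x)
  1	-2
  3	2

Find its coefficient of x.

L_0(x) = (x - 3) / [-2] = -(1/2)x + 3/2
L_1(x) = (x - 1) / [2] = (1/2)x - 1/2
g(x) = (-2)·L_0 + 2·L_1
Only the coefficient of x is needed; take it from each L_i and combine:
(-2)·(-1/2) + 2·(1/2) = 2

2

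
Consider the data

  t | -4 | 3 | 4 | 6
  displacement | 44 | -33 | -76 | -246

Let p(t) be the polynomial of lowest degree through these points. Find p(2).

-10

Evaluate each Lagrange basis at t = 2:
L_0(2) = (-1)·(-2)·(-4)/[(-7)·(-8)·(-10)] = 1/70
L_1(2) = (6)·(-2)·(-4)/[(7)·(-1)·(-3)] = 16/7
L_2(2) = (6)·(-1)·(-4)/[(8)·(1)·(-2)] = -3/2
L_3(2) = (6)·(-1)·(-2)/[(10)·(3)·(2)] = 1/5
Sum: 44·(1/70) + (-33)·(16/7) + (-76)·(-3/2) + (-246)·(1/5) = -10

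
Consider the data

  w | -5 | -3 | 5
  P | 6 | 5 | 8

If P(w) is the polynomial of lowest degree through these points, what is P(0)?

Evaluate each Lagrange basis at w = 0:
L_0(0) = (3)·(-5)/[(-2)·(-10)] = -3/4
L_1(0) = (5)·(-5)/[(2)·(-8)] = 25/16
L_2(0) = (5)·(3)/[(10)·(8)] = 3/16
Sum: 6·(-3/4) + 5·(25/16) + 8·(3/16) = 77/16

77/16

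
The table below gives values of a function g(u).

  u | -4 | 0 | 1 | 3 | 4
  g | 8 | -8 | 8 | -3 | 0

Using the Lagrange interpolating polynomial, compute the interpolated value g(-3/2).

L_0(-3/2) = (-3/2)·(-5/2)·(-9/2)·(-11/2)/[(-4)·(-5)·(-7)·(-8)] = 297/3584
L_1(-3/2) = (5/2)·(-5/2)·(-9/2)·(-11/2)/[(4)·(-1)·(-3)·(-4)] = 825/256
L_2(-3/2) = (5/2)·(-3/2)·(-9/2)·(-11/2)/[(5)·(1)·(-2)·(-3)] = -99/32
L_3(-3/2) = (5/2)·(-3/2)·(-5/2)·(-11/2)/[(7)·(3)·(2)·(-1)] = 275/224
L_4(-3/2) = (5/2)·(-3/2)·(-5/2)·(-9/2)/[(8)·(4)·(3)·(1)] = -225/512
Sum: 8·(297/3584) + (-8)·(825/256) + 8·(-99/32) + (-3)·(275/224) + 0 = -23991/448

-23991/448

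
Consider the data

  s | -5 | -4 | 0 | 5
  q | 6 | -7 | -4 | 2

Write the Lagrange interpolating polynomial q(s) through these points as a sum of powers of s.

q(s) = -(27/100)s^3 + (8/25)s^2 + (127/20)s - 4

L_0(s) = (s + 4)s(s - 5) / [-50] = -(1/50)s^3 + (1/50)s^2 + (2/5)s
L_1(s) = (s + 5)s(s - 5) / [36] = (1/36)s^3 - (25/36)s
L_2(s) = (s + 5)(s + 4)(s - 5) / [-100] = -(1/100)s^3 - (1/25)s^2 + (1/4)s + 1
L_3(s) = (s + 5)(s + 4)s / [450] = (1/450)s^3 + (1/50)s^2 + (2/45)s
q(s) = 6·L_0 + (-7)·L_1 + (-4)·L_2 + 2·L_3
  6·L_0(s) = -(3/25)s^3 + (3/25)s^2 + (12/5)s
  (-7)·L_1(s) = -(7/36)s^3 + (175/36)s
  (-4)·L_2(s) = (1/25)s^3 + (4/25)s^2 - s - 4
  2·L_3(s) = (1/225)s^3 + (1/25)s^2 + (4/45)s
Adding term by term: -(27/100)s^3 + (8/25)s^2 + (127/20)s - 4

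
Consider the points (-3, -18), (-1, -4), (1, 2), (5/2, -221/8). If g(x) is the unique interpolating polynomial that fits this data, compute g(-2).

-13

Using Newton's divided-difference form:
g[-3,-1] = (-4 - (-18)) / (-1 - (-3)) = 7
g[-1,1] = (2 - (-4)) / (1 - (-1)) = 3
g[1,5/2] = (-221/8 - 2) / (5/2 - 1) = -79/4
g[-3,-1,1] = (3 - 7) / (1 - (-3)) = -1
g[-1,1,5/2] = (-79/4 - 3) / (5/2 - (-1)) = -13/2
g[-3,-1,1,5/2] = (-13/2 - (-1)) / (5/2 - (-3)) = -1
g(-2) = -18 + 7·(1) + (-1)·(1)·(-1) + (-1)·(1)·(-1)·(-3) = -13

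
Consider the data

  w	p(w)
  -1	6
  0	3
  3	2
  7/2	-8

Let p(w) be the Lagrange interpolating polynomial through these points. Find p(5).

Evaluate each Lagrange basis at w = 5:
L_0(5) = (5)·(2)·(3/2)/[(-1)·(-4)·(-9/2)] = -5/6
L_1(5) = (6)·(2)·(3/2)/[(1)·(-3)·(-7/2)] = 12/7
L_2(5) = (6)·(5)·(3/2)/[(4)·(3)·(-1/2)] = -15/2
L_3(5) = (6)·(5)·(2)/[(9/2)·(7/2)·(1/2)] = 160/21
Sum: 6·(-5/6) + 3·(12/7) + 2·(-15/2) + (-8)·(160/21) = -1592/21

-1592/21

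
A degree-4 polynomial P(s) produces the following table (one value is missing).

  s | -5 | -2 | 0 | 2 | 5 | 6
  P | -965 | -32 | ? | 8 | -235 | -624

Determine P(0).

The 5 known values determine P uniquely (degree ≤ 4).
L_0(0) = (2)·(-2)·(-5)·(-6)/[(-3)·(-7)·(-10)·(-11)] = -4/77
L_1(0) = (5)·(-2)·(-5)·(-6)/[(3)·(-4)·(-7)·(-8)] = 25/56
L_2(0) = (5)·(2)·(-5)·(-6)/[(7)·(4)·(-3)·(-4)] = 25/28
L_3(0) = (5)·(2)·(-2)·(-6)/[(10)·(7)·(3)·(-1)] = -4/7
L_4(0) = (5)·(2)·(-2)·(-5)/[(11)·(8)·(4)·(1)] = 25/88
Sum: (-965)·(-4/77) + (-32)·(25/56) + 8·(25/28) + (-235)·(-4/7) + (-624)·(25/88) = 0

0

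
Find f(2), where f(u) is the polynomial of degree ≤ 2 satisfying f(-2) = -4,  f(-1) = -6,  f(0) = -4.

12

Using Newton's divided-difference form:
f[-2,-1] = (-6 - (-4)) / (-1 - (-2)) = -2
f[-1,0] = (-4 - (-6)) / (0 - (-1)) = 2
f[-2,-1,0] = (2 - (-2)) / (0 - (-2)) = 2
f(2) = -4 + (-2)·(4) + 2·(4)·(3) = 12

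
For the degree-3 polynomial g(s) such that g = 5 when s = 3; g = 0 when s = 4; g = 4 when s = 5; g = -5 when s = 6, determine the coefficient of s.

L_0(s) = (s - 4)(s - 5)(s - 6) / [-6] = -(1/6)s^3 + (5/2)s^2 - (37/3)s + 20
L_1(s) = (s - 3)(s - 5)(s - 6) / [2] = (1/2)s^3 - 7s^2 + (63/2)s - 45
L_2(s) = (s - 3)(s - 4)(s - 6) / [-2] = -(1/2)s^3 + (13/2)s^2 - 27s + 36
L_3(s) = (s - 3)(s - 4)(s - 5) / [6] = (1/6)s^3 - 2s^2 + (47/6)s - 10
g(s) = 5·L_0 + 0·L_1 + 4·L_2 + (-5)·L_3
Only the coefficient of s is needed; take it from each L_i and combine:
5·(-37/3) + 0·(63/2) + 4·(-27) + (-5)·(47/6) = -1253/6

-1253/6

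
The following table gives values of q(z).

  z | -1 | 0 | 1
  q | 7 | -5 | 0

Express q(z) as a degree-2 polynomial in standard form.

Build the Lagrange basis polynomials:
L_0(z) = z(z - 1) / [2] = (1/2)z^2 - (1/2)z
L_1(z) = (z + 1)(z - 1) / [-1] = -z^2 + 1
L_2(z) = (z + 1)z / [2] = (1/2)z^2 + (1/2)z
q(z) = 7·L_0 + (-5)·L_1 + 0·L_2
  7·L_0(z) = (7/2)z^2 - (7/2)z
  (-5)·L_1(z) = 5z^2 - 5
  0·L_2(z) = 0
Adding term by term: (17/2)z^2 - (7/2)z - 5

q(z) = (17/2)z^2 - (7/2)z - 5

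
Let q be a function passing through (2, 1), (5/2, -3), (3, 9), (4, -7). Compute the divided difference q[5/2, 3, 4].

-80/3

q[5/2,3] = (9 - (-3)) / (3 - 5/2) = 24
q[3,4] = (-7 - 9) / (4 - 3) = -16
q[5/2,3,4] = (-16 - 24) / (4 - 5/2) = -80/3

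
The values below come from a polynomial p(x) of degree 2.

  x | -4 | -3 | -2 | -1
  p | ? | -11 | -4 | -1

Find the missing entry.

The 3 known values determine p uniquely (degree ≤ 2).
Evaluate each Lagrange basis at x = -4:
L_0(-4) = (-2)·(-3)/[(-1)·(-2)] = 3
L_1(-4) = (-1)·(-3)/[(1)·(-1)] = -3
L_2(-4) = (-1)·(-2)/[(2)·(1)] = 1
Sum: (-11)·(3) + (-4)·(-3) + (-1)·(1) = -22

-22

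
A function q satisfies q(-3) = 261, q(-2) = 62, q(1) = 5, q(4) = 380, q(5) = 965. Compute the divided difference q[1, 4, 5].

115

q[1,4] = (380 - 5) / (4 - 1) = 125
q[4,5] = (965 - 380) / (5 - 4) = 585
q[1,4,5] = (585 - 125) / (5 - 1) = 115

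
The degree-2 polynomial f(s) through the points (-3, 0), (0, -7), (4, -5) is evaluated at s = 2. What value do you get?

L_0(2) = (2)·(-2)/[(-3)·(-7)] = -4/21
L_1(2) = (5)·(-2)/[(3)·(-4)] = 5/6
L_2(2) = (5)·(2)/[(7)·(4)] = 5/14
Sum: 0 + (-7)·(5/6) + (-5)·(5/14) = -160/21

-160/21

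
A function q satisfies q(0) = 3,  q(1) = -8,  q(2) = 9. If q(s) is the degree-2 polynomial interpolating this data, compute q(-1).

42

L_0(-1) = (-2)·(-3)/[(-1)·(-2)] = 3
L_1(-1) = (-1)·(-3)/[(1)·(-1)] = -3
L_2(-1) = (-1)·(-2)/[(2)·(1)] = 1
Sum: 3·(3) + (-8)·(-3) + 9·(1) = 42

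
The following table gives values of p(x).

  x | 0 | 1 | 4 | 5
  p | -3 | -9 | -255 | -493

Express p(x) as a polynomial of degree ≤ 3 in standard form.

L_0(x) = (x - 1)(x - 4)(x - 5) / [-20] = -(1/20)x^3 + (1/2)x^2 - (29/20)x + 1
L_1(x) = x(x - 4)(x - 5) / [12] = (1/12)x^3 - (3/4)x^2 + (5/3)x
L_2(x) = x(x - 1)(x - 5) / [-12] = -(1/12)x^3 + (1/2)x^2 - (5/12)x
L_3(x) = x(x - 1)(x - 4) / [20] = (1/20)x^3 - (1/4)x^2 + (1/5)x
p(x) = (-3)·L_0 + (-9)·L_1 + (-255)·L_2 + (-493)·L_3
  (-3)·L_0(x) = (3/20)x^3 - (3/2)x^2 + (87/20)x - 3
  (-9)·L_1(x) = -(3/4)x^3 + (27/4)x^2 - 15x
  (-255)·L_2(x) = (85/4)x^3 - (255/2)x^2 + (425/4)x
  (-493)·L_3(x) = -(493/20)x^3 + (493/4)x^2 - (493/5)x
Adding term by term: -4x^3 + x^2 - 3x - 3

p(x) = -4x^3 + x^2 - 3x - 3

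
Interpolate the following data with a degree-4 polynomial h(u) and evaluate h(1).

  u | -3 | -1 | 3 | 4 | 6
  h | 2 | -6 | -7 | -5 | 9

Using Newton's divided-difference form:
h[-3,-1] = (-6 - 2) / (-1 - (-3)) = -4
h[-1,3] = (-7 - (-6)) / (3 - (-1)) = -1/4
h[3,4] = (-5 - (-7)) / (4 - 3) = 2
h[4,6] = (9 - (-5)) / (6 - 4) = 7
h[-3,-1,3] = (-1/4 - (-4)) / (3 - (-3)) = 5/8
h[-1,3,4] = (2 - (-1/4)) / (4 - (-1)) = 9/20
h[3,4,6] = (7 - 2) / (6 - 3) = 5/3
h[-3,-1,3,4] = (9/20 - 5/8) / (4 - (-3)) = -1/40
h[-1,3,4,6] = (5/3 - 9/20) / (6 - (-1)) = 73/420
h[-3,-1,3,4,6] = (73/420 - (-1/40)) / (6 - (-3)) = 167/7560
h(1) = 2 + (-4)·(4) + (5/8)·(4)·(2) + (-1/40)·(4)·(2)·(-2) + (167/7560)·(4)·(2)·(-2)·(-3) = -475/63

-475/63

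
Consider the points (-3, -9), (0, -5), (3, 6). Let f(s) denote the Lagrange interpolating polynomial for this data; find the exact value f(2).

L_0(2) = (2)·(-1)/[(-3)·(-6)] = -1/9
L_1(2) = (5)·(-1)/[(3)·(-3)] = 5/9
L_2(2) = (5)·(2)/[(6)·(3)] = 5/9
Sum: (-9)·(-1/9) + (-5)·(5/9) + 6·(5/9) = 14/9

14/9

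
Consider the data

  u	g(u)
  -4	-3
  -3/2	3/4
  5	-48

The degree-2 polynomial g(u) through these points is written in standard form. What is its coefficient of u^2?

The leading coefficient equals the top divided difference g[-4,-3/2,5].
g[-4,-3/2] = (3/4 - (-3)) / (-3/2 - (-4)) = 3/2
g[-3/2,5] = (-48 - 3/4) / (5 - (-3/2)) = -15/2
g[-4,-3/2,5] = (-15/2 - 3/2) / (5 - (-4)) = -1

-1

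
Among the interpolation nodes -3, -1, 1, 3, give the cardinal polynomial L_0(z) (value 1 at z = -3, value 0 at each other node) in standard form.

L_0(z) = -(1/48)z^3 + (1/16)z^2 + (1/48)z - 1/16

L_0(z) = (z + 1)(z - 1)(z - 3) / [(-2)·(-4)·(-6)]
       = (z^3 - 3z^2 - z + 3) / (-48)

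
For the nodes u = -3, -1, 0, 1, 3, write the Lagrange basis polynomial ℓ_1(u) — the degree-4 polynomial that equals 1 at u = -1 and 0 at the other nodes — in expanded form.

ℓ_1(u) = (u + 3)u(u - 1)(u - 3) / [(2)·(-1)·(-2)·(-4)]
       = (u^4 - u^3 - 9u^2 + 9u) / (-16)

ℓ_1(u) = -(1/16)u^4 + (1/16)u^3 + (9/16)u^2 - (9/16)u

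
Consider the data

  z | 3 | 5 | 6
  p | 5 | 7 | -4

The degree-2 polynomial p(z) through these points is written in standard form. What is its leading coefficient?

-4

L_0(z) = (z - 5)(z - 6) / [6] = (1/6)z^2 - (11/6)z + 5
L_1(z) = (z - 3)(z - 6) / [-2] = -(1/2)z^2 + (9/2)z - 9
L_2(z) = (z - 3)(z - 5) / [3] = (1/3)z^2 - (8/3)z + 5
p(z) = 5·L_0 + 7·L_1 + (-4)·L_2
Only the coefficient of z^2 is needed; take it from each L_i and combine:
5·(1/6) + 7·(-1/2) + (-4)·(1/3) = -4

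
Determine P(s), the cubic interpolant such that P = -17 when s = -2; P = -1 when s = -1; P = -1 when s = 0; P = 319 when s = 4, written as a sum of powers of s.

P(s) = 4s^3 + 4s^2 - 1

L_0(s) = (s + 1)s(s - 4) / [-12] = -(1/12)s^3 + (1/4)s^2 + (1/3)s
L_1(s) = (s + 2)s(s - 4) / [5] = (1/5)s^3 - (2/5)s^2 - (8/5)s
L_2(s) = (s + 2)(s + 1)(s - 4) / [-8] = -(1/8)s^3 + (1/8)s^2 + (5/4)s + 1
L_3(s) = (s + 2)(s + 1)s / [120] = (1/120)s^3 + (1/40)s^2 + (1/60)s
P(s) = (-17)·L_0 + (-1)·L_1 + (-1)·L_2 + 319·L_3
  (-17)·L_0(s) = (17/12)s^3 - (17/4)s^2 - (17/3)s
  (-1)·L_1(s) = -(1/5)s^3 + (2/5)s^2 + (8/5)s
  (-1)·L_2(s) = (1/8)s^3 - (1/8)s^2 - (5/4)s - 1
  319·L_3(s) = (319/120)s^3 + (319/40)s^2 + (319/60)s
Adding term by term: 4s^3 + 4s^2 - 1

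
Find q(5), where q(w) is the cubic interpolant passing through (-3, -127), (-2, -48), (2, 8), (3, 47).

281

Evaluate each Lagrange basis at w = 5:
L_0(5) = (7)·(3)·(2)/[(-1)·(-5)·(-6)] = -7/5
L_1(5) = (8)·(3)·(2)/[(1)·(-4)·(-5)] = 12/5
L_2(5) = (8)·(7)·(2)/[(5)·(4)·(-1)] = -28/5
L_3(5) = (8)·(7)·(3)/[(6)·(5)·(1)] = 28/5
Sum: (-127)·(-7/5) + (-48)·(12/5) + 8·(-28/5) + 47·(28/5) = 281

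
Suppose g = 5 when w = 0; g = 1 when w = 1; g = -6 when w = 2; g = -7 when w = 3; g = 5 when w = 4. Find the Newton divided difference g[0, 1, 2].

g[0,1] = (1 - 5) / (1 - 0) = -4
g[1,2] = (-6 - 1) / (2 - 1) = -7
g[0,1,2] = (-7 - (-4)) / (2 - 0) = -3/2

-3/2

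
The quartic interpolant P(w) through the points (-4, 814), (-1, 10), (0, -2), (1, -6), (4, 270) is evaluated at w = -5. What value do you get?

Evaluate each Lagrange basis at w = -5:
L_0(-5) = (-4)·(-5)·(-6)·(-9)/[(-3)·(-4)·(-5)·(-8)] = 9/4
L_1(-5) = (-1)·(-5)·(-6)·(-9)/[(3)·(-1)·(-2)·(-5)] = -9
L_2(-5) = (-1)·(-4)·(-6)·(-9)/[(4)·(1)·(-1)·(-4)] = 27/2
L_3(-5) = (-1)·(-4)·(-5)·(-9)/[(5)·(2)·(1)·(-3)] = -6
L_4(-5) = (-1)·(-4)·(-5)·(-6)/[(8)·(5)·(4)·(3)] = 1/4
Sum: 814·(9/4) + 10·(-9) + (-2)·(27/2) + (-6)·(-6) + 270·(1/4) = 1818

1818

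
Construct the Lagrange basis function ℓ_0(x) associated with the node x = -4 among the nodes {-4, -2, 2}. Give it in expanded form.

ℓ_0(x) = (x + 2)(x - 2) / [(-2)·(-6)]
       = (x^2 - 4) / (12)

ℓ_0(x) = (1/12)x^2 - 1/3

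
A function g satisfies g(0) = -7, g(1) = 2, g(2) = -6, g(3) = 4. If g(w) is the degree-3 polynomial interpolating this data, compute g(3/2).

Evaluate each Lagrange basis at w = 3/2:
L_0(3/2) = (1/2)·(-1/2)·(-3/2)/[(-1)·(-2)·(-3)] = -1/16
L_1(3/2) = (3/2)·(-1/2)·(-3/2)/[(1)·(-1)·(-2)] = 9/16
L_2(3/2) = (3/2)·(1/2)·(-3/2)/[(2)·(1)·(-1)] = 9/16
L_3(3/2) = (3/2)·(1/2)·(-1/2)/[(3)·(2)·(1)] = -1/16
Sum: (-7)·(-1/16) + 2·(9/16) + (-6)·(9/16) + 4·(-1/16) = -33/16

-33/16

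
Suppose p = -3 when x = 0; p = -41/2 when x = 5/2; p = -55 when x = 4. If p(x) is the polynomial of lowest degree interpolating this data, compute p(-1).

-10

L_0(-1) = (-7/2)·(-5)/[(-5/2)·(-4)] = 7/4
L_1(-1) = (-1)·(-5)/[(5/2)·(-3/2)] = -4/3
L_2(-1) = (-1)·(-7/2)/[(4)·(3/2)] = 7/12
Sum: (-3)·(7/4) + (-41/2)·(-4/3) + (-55)·(7/12) = -10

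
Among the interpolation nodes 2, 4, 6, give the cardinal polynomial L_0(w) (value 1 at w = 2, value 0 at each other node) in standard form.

L_0(w) = (1/8)w^2 - (5/4)w + 3

L_0(w) = (w - 4)(w - 6) / [(-2)·(-4)]
       = (w^2 - 10w + 24) / (8)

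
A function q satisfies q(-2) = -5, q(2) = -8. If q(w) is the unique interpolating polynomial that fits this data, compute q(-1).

-23/4

L_0(-1) = (-3)/[(-4)] = 3/4
L_1(-1) = (1)/[(4)] = 1/4
Sum: (-5)·(3/4) + (-8)·(1/4) = -23/4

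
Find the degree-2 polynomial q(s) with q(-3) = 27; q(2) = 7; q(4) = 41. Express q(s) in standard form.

Newton's divided differences:
q[-3,2] = (7 - 27) / (2 - (-3)) = -4
q[2,4] = (41 - 7) / (4 - 2) = 17
q[-3,2,4] = (17 - (-4)) / (4 - (-3)) = 3
q(s) = 27 + (-4)·(s + 3) + 3·(s + 3)(s - 2)
Expanding: q(s) = 3s^2 - s - 3

q(s) = 3s^2 - s - 3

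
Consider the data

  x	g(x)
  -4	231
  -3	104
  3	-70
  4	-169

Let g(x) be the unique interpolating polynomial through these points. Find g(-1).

6

Evaluate each Lagrange basis at x = -1:
L_0(-1) = (2)·(-4)·(-5)/[(-1)·(-7)·(-8)] = -5/7
L_1(-1) = (3)·(-4)·(-5)/[(1)·(-6)·(-7)] = 10/7
L_2(-1) = (3)·(2)·(-5)/[(7)·(6)·(-1)] = 5/7
L_3(-1) = (3)·(2)·(-4)/[(8)·(7)·(1)] = -3/7
Sum: 231·(-5/7) + 104·(10/7) + (-70)·(5/7) + (-169)·(-3/7) = 6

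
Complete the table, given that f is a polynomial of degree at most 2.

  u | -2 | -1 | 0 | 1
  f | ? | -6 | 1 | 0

-21

The 3 known values determine f uniquely (degree ≤ 2).
Evaluate each Lagrange basis at u = -2:
L_0(-2) = (-2)·(-3)/[(-1)·(-2)] = 3
L_1(-2) = (-1)·(-3)/[(1)·(-1)] = -3
L_2(-2) = (-1)·(-2)/[(2)·(1)] = 1
Sum: (-6)·(3) + 1·(-3) + 0 = -21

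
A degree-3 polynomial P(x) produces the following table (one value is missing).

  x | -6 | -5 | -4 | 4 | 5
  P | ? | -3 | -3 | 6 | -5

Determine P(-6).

7/36

The 4 known values determine P uniquely (degree ≤ 3).
L_0(-6) = (-2)·(-10)·(-11)/[(-1)·(-9)·(-10)] = 22/9
L_1(-6) = (-1)·(-10)·(-11)/[(1)·(-8)·(-9)] = -55/36
L_2(-6) = (-1)·(-2)·(-11)/[(9)·(8)·(-1)] = 11/36
L_3(-6) = (-1)·(-2)·(-10)/[(10)·(9)·(1)] = -2/9
Sum: (-3)·(22/9) + (-3)·(-55/36) + 6·(11/36) + (-5)·(-2/9) = 7/36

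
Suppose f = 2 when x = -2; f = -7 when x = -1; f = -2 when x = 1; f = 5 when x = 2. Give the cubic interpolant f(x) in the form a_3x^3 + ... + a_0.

Newton's divided differences:
f[-2,-1] = (-7 - 2) / (-1 - (-2)) = -9
f[-1,1] = (-2 - (-7)) / (1 - (-1)) = 5/2
f[1,2] = (5 - (-2)) / (2 - 1) = 7
f[-2,-1,1] = (5/2 - (-9)) / (1 - (-2)) = 23/6
f[-1,1,2] = (7 - 5/2) / (2 - (-1)) = 3/2
f[-2,-1,1,2] = (3/2 - 23/6) / (2 - (-2)) = -7/12
f(x) = 2 + (-9)·(x + 2) + (23/6)·(x + 2)(x + 1) + (-7/12)·(x + 2)(x + 1)(x - 1)
Expanding: f(x) = -(7/12)x^3 + (8/3)x^2 + (37/12)x - 43/6

f(x) = -(7/12)x^3 + (8/3)x^2 + (37/12)x - 43/6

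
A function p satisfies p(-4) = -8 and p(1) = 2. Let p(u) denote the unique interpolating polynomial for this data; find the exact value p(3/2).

3

Evaluate each Lagrange basis at u = 3/2:
L_0(3/2) = (1/2)/[(-5)] = -1/10
L_1(3/2) = (11/2)/[(5)] = 11/10
Sum: (-8)·(-1/10) + 2·(11/10) = 3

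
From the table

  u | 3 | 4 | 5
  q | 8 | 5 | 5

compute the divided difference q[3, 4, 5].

3/2

q[3,4] = (5 - 8) / (4 - 3) = -3
q[4,5] = (5 - 5) / (5 - 4) = 0
q[3,4,5] = (0 - (-3)) / (5 - 3) = 3/2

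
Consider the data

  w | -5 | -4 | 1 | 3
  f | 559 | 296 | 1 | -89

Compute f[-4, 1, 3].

f[-4,1] = (1 - 296) / (1 - (-4)) = -59
f[1,3] = (-89 - 1) / (3 - 1) = -45
f[-4,1,3] = (-45 - (-59)) / (3 - (-4)) = 2

2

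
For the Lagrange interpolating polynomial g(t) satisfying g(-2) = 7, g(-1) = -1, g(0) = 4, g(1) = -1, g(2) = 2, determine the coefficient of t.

5/12

Build the Lagrange basis polynomials:
L_0(t) = (t + 1)t(t - 1)(t - 2) / [24] = (1/24)t^4 - (1/12)t^3 - (1/24)t^2 + (1/12)t
L_1(t) = (t + 2)t(t - 1)(t - 2) / [-6] = -(1/6)t^4 + (1/6)t^3 + (2/3)t^2 - (2/3)t
L_2(t) = (t + 2)(t + 1)(t - 1)(t - 2) / [4] = (1/4)t^4 - (5/4)t^2 + 1
L_3(t) = (t + 2)(t + 1)t(t - 2) / [-6] = -(1/6)t^4 - (1/6)t^3 + (2/3)t^2 + (2/3)t
L_4(t) = (t + 2)(t + 1)t(t - 1) / [24] = (1/24)t^4 + (1/12)t^3 - (1/24)t^2 - (1/12)t
g(t) = 7·L_0 + (-1)·L_1 + 4·L_2 + (-1)·L_3 + 2·L_4
Only the coefficient of t is needed; take it from each L_i and combine:
7·(1/12) + (-1)·(-2/3) + 4·(0) + (-1)·(2/3) + 2·(-1/12) = 5/12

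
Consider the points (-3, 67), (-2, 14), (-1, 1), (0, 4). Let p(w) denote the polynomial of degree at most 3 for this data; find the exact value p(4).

L_0(4) = (6)·(5)·(4)/[(-1)·(-2)·(-3)] = -20
L_1(4) = (7)·(5)·(4)/[(1)·(-1)·(-2)] = 70
L_2(4) = (7)·(6)·(4)/[(2)·(1)·(-1)] = -84
L_3(4) = (7)·(6)·(5)/[(3)·(2)·(1)] = 35
Sum: 67·(-20) + 14·(70) + 1·(-84) + 4·(35) = -304

-304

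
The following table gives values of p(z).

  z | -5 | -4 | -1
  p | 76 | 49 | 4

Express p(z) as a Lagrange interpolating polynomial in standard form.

p(z) = 3z^2 + 1

Build the Lagrange basis polynomials:
L_0(z) = (z + 4)(z + 1) / [4] = (1/4)z^2 + (5/4)z + 1
L_1(z) = (z + 5)(z + 1) / [-3] = -(1/3)z^2 - 2z - 5/3
L_2(z) = (z + 5)(z + 4) / [12] = (1/12)z^2 + (3/4)z + 5/3
p(z) = 76·L_0 + 49·L_1 + 4·L_2
  76·L_0(z) = 19z^2 + 95z + 76
  49·L_1(z) = -(49/3)z^2 - 98z - 245/3
  4·L_2(z) = (1/3)z^2 + 3z + 20/3
Adding term by term: 3z^2 + 1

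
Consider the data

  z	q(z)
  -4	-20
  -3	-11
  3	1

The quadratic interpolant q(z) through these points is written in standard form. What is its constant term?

L_0(z) = (z + 3)(z - 3) / [7] = (1/7)z^2 - 9/7
L_1(z) = (z + 4)(z - 3) / [-6] = -(1/6)z^2 - (1/6)z + 2
L_2(z) = (z + 4)(z + 3) / [42] = (1/42)z^2 + (1/6)z + 2/7
q(z) = (-20)·L_0 + (-11)·L_1 + 1·L_2
Only the constant term is needed; take it from each L_i and combine:
(-20)·(-9/7) + (-11)·(2) + 1·(2/7) = 4

4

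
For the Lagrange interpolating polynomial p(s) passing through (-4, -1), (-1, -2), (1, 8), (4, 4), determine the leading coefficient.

The leading coefficient equals the top divided difference p[-4,-1,1,4].
p[-4,-1] = (-2 - (-1)) / (-1 - (-4)) = -1/3
p[-1,1] = (8 - (-2)) / (1 - (-1)) = 5
p[1,4] = (4 - 8) / (4 - 1) = -4/3
p[-4,-1,1] = (5 - (-1/3)) / (1 - (-4)) = 16/15
p[-1,1,4] = (-4/3 - 5) / (4 - (-1)) = -19/15
p[-4,-1,1,4] = (-19/15 - 16/15) / (4 - (-4)) = -7/24

-7/24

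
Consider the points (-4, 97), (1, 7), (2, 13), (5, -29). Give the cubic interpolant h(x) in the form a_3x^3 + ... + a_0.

h(x) = -x^3 + 3x^2 + 4x + 1

Build the Lagrange basis polynomials:
L_0(x) = (x - 1)(x - 2)(x - 5) / [-270] = -(1/270)x^3 + (4/135)x^2 - (17/270)x + 1/27
L_1(x) = (x + 4)(x - 2)(x - 5) / [20] = (1/20)x^3 - (3/20)x^2 - (9/10)x + 2
L_2(x) = (x + 4)(x - 1)(x - 5) / [-18] = -(1/18)x^3 + (1/9)x^2 + (19/18)x - 10/9
L_3(x) = (x + 4)(x - 1)(x - 2) / [108] = (1/108)x^3 + (1/108)x^2 - (5/54)x + 2/27
h(x) = 97·L_0 + 7·L_1 + 13·L_2 + (-29)·L_3
  97·L_0(x) = -(97/270)x^3 + (388/135)x^2 - (1649/270)x + 97/27
  7·L_1(x) = (7/20)x^3 - (21/20)x^2 - (63/10)x + 14
  13·L_2(x) = -(13/18)x^3 + (13/9)x^2 + (247/18)x - 130/9
  (-29)·L_3(x) = -(29/108)x^3 - (29/108)x^2 + (145/54)x - 58/27
Adding term by term: -x^3 + 3x^2 + 4x + 1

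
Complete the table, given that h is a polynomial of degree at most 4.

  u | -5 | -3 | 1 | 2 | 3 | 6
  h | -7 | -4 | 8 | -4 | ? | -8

-21341/1155

The 5 known values determine h uniquely (degree ≤ 4).
Evaluate each Lagrange basis at u = 3:
L_0(3) = (6)·(2)·(1)·(-3)/[(-2)·(-6)·(-7)·(-11)] = -3/77
L_1(3) = (8)·(2)·(1)·(-3)/[(2)·(-4)·(-5)·(-9)] = 2/15
L_2(3) = (8)·(6)·(1)·(-3)/[(6)·(4)·(-1)·(-5)] = -6/5
L_3(3) = (8)·(6)·(2)·(-3)/[(7)·(5)·(1)·(-4)] = 72/35
L_4(3) = (8)·(6)·(2)·(1)/[(11)·(9)·(5)·(4)] = 8/165
Sum: (-7)·(-3/77) + (-4)·(2/15) + 8·(-6/5) + (-4)·(72/35) + (-8)·(8/165) = -21341/1155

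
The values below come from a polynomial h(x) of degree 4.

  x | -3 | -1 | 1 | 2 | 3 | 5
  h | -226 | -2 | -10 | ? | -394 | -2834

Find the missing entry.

The 5 known values determine h uniquely (degree ≤ 4).
Evaluate each Lagrange basis at x = 2:
L_0(2) = (3)·(1)·(-1)·(-3)/[(-2)·(-4)·(-6)·(-8)] = 3/128
L_1(2) = (5)·(1)·(-1)·(-3)/[(2)·(-2)·(-4)·(-6)] = -5/32
L_2(2) = (5)·(3)·(-1)·(-3)/[(4)·(2)·(-2)·(-4)] = 45/64
L_3(2) = (5)·(3)·(1)·(-3)/[(6)·(4)·(2)·(-2)] = 15/32
L_4(2) = (5)·(3)·(1)·(-1)/[(8)·(6)·(4)·(2)] = -5/128
Sum: (-226)·(3/128) + (-2)·(-5/32) + (-10)·(45/64) + (-394)·(15/32) + (-2834)·(-5/128) = -86

-86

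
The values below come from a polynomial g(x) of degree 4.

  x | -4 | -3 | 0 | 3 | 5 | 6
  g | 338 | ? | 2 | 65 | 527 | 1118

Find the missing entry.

The 5 known values determine g uniquely (degree ≤ 4).
Evaluate each Lagrange basis at x = -3:
L_0(-3) = (-3)·(-6)·(-8)·(-9)/[(-4)·(-7)·(-9)·(-10)] = 18/35
L_1(-3) = (1)·(-6)·(-8)·(-9)/[(4)·(-3)·(-5)·(-6)] = 6/5
L_2(-3) = (1)·(-3)·(-8)·(-9)/[(7)·(3)·(-2)·(-3)] = -12/7
L_3(-3) = (1)·(-3)·(-6)·(-9)/[(9)·(5)·(2)·(-1)] = 9/5
L_4(-3) = (1)·(-3)·(-6)·(-8)/[(10)·(6)·(3)·(1)] = -4/5
Sum: 338·(18/35) + 2·(6/5) + 65·(-12/7) + 527·(9/5) + 1118·(-4/5) = 119

119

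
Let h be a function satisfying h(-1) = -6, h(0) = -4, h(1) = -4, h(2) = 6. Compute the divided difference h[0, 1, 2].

5

h[0,1] = (-4 - (-4)) / (1 - 0) = 0
h[1,2] = (6 - (-4)) / (2 - 1) = 10
h[0,1,2] = (10 - 0) / (2 - 0) = 5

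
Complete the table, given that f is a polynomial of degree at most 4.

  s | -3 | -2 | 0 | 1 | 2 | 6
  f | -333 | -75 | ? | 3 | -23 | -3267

The 5 known values determine f uniquely (degree ≤ 4).
Evaluate each Lagrange basis at s = 0:
L_0(0) = (2)·(-1)·(-2)·(-6)/[(-1)·(-4)·(-5)·(-9)] = -2/15
L_1(0) = (3)·(-1)·(-2)·(-6)/[(1)·(-3)·(-4)·(-8)] = 3/8
L_2(0) = (3)·(2)·(-2)·(-6)/[(4)·(3)·(-1)·(-5)] = 6/5
L_3(0) = (3)·(2)·(-1)·(-6)/[(5)·(4)·(1)·(-4)] = -9/20
L_4(0) = (3)·(2)·(-1)·(-2)/[(9)·(8)·(5)·(4)] = 1/120
Sum: (-333)·(-2/15) + (-75)·(3/8) + 3·(6/5) + (-23)·(-9/20) + (-3267)·(1/120) = 3

3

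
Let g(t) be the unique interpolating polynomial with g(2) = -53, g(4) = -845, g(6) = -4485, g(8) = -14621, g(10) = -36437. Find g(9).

Evaluate each Lagrange basis at t = 9:
L_0(9) = (5)·(3)·(1)·(-1)/[(-2)·(-4)·(-6)·(-8)] = -5/128
L_1(9) = (7)·(3)·(1)·(-1)/[(2)·(-2)·(-4)·(-6)] = 7/32
L_2(9) = (7)·(5)·(1)·(-1)/[(4)·(2)·(-2)·(-4)] = -35/64
L_3(9) = (7)·(5)·(3)·(-1)/[(6)·(4)·(2)·(-2)] = 35/32
L_4(9) = (7)·(5)·(3)·(1)/[(8)·(6)·(4)·(2)] = 35/128
Sum: (-53)·(-5/128) + (-845)·(7/32) + (-4485)·(-35/64) + (-14621)·(35/32) + (-36437)·(35/128) = -23685

-23685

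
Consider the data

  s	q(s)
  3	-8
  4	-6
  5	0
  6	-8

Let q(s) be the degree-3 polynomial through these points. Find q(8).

-138

Evaluate each Lagrange basis at s = 8:
L_0(8) = (4)·(3)·(2)/[(-1)·(-2)·(-3)] = -4
L_1(8) = (5)·(3)·(2)/[(1)·(-1)·(-2)] = 15
L_2(8) = (5)·(4)·(2)/[(2)·(1)·(-1)] = -20
L_3(8) = (5)·(4)·(3)/[(3)·(2)·(1)] = 10
Sum: (-8)·(-4) + (-6)·(15) + 0 + (-8)·(10) = -138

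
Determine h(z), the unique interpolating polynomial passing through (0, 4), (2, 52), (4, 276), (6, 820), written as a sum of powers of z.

h(z) = 3z^3 + 4z^2 + 4z + 4

Build the Lagrange basis polynomials:
L_0(z) = (z - 2)(z - 4)(z - 6) / [-48] = -(1/48)z^3 + (1/4)z^2 - (11/12)z + 1
L_1(z) = z(z - 4)(z - 6) / [16] = (1/16)z^3 - (5/8)z^2 + (3/2)z
L_2(z) = z(z - 2)(z - 6) / [-16] = -(1/16)z^3 + (1/2)z^2 - (3/4)z
L_3(z) = z(z - 2)(z - 4) / [48] = (1/48)z^3 - (1/8)z^2 + (1/6)z
h(z) = 4·L_0 + 52·L_1 + 276·L_2 + 820·L_3
  4·L_0(z) = -(1/12)z^3 + z^2 - (11/3)z + 4
  52·L_1(z) = (13/4)z^3 - (65/2)z^2 + 78z
  276·L_2(z) = -(69/4)z^3 + 138z^2 - 207z
  820·L_3(z) = (205/12)z^3 - (205/2)z^2 + (410/3)z
Adding term by term: 3z^3 + 4z^2 + 4z + 4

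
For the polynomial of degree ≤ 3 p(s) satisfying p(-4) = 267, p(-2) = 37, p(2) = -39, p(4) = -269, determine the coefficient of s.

-3

L_0(s) = (s + 2)(s - 2)(s - 4) / [-96] = -(1/96)s^3 + (1/24)s^2 + (1/24)s - 1/6
L_1(s) = (s + 4)(s - 2)(s - 4) / [48] = (1/48)s^3 - (1/24)s^2 - (1/3)s + 2/3
L_2(s) = (s + 4)(s + 2)(s - 4) / [-48] = -(1/48)s^3 - (1/24)s^2 + (1/3)s + 2/3
L_3(s) = (s + 4)(s + 2)(s - 2) / [96] = (1/96)s^3 + (1/24)s^2 - (1/24)s - 1/6
p(s) = 267·L_0 + 37·L_1 + (-39)·L_2 + (-269)·L_3
Only the coefficient of s is needed; take it from each L_i and combine:
267·(1/24) + 37·(-1/3) + (-39)·(1/3) + (-269)·(-1/24) = -3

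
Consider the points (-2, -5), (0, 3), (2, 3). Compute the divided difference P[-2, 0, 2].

P[-2,0] = (3 - (-5)) / (0 - (-2)) = 4
P[0,2] = (3 - 3) / (2 - 0) = 0
P[-2,0,2] = (0 - 4) / (2 - (-2)) = -1

-1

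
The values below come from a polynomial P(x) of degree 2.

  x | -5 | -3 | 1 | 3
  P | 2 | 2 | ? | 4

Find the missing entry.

3

The 3 known values determine P uniquely (degree ≤ 2).
L_0(1) = (4)·(-2)/[(-2)·(-8)] = -1/2
L_1(1) = (6)·(-2)/[(2)·(-6)] = 1
L_2(1) = (6)·(4)/[(8)·(6)] = 1/2
Sum: 2·(-1/2) + 2·(1) + 4·(1/2) = 3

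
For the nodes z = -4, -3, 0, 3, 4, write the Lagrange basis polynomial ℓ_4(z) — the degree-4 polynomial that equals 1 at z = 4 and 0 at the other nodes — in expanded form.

ℓ_4(z) = (1/224)z^4 + (1/56)z^3 - (9/224)z^2 - (9/56)z

ℓ_4(z) = (z + 4)(z + 3)z(z - 3) / [(8)·(7)·(4)·(1)]
       = (z^4 + 4z^3 - 9z^2 - 36z) / (224)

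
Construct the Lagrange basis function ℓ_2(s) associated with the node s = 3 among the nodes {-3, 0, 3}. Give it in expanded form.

ℓ_2(s) = (s + 3)s / [(6)·(3)]
       = (s^2 + 3s) / (18)

ℓ_2(s) = (1/18)s^2 + (1/6)s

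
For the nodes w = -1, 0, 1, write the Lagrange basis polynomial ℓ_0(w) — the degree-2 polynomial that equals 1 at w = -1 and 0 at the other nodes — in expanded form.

ℓ_0(w) = (1/2)w^2 - (1/2)w

ℓ_0(w) = w(w - 1) / [(-1)·(-2)]
       = (w^2 - w) / (2)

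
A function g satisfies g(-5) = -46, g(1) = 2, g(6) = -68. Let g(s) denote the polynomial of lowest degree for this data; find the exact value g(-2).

-4

Evaluate each Lagrange basis at s = -2:
L_0(-2) = (-3)·(-8)/[(-6)·(-11)] = 4/11
L_1(-2) = (3)·(-8)/[(6)·(-5)] = 4/5
L_2(-2) = (3)·(-3)/[(11)·(5)] = -9/55
Sum: (-46)·(4/11) + 2·(4/5) + (-68)·(-9/55) = -4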